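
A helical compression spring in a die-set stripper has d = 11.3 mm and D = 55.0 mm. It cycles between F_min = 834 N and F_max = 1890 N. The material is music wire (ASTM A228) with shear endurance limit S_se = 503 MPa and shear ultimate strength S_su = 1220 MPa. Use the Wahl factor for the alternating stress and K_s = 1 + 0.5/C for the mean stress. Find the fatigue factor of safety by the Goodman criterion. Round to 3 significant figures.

3.94

C = D/d = 55.0/11.3 = 4.8673; K_W = (4C−1)/(4C−4)+0.615/C = 1.3203; K_s = 1+0.5/C = 1.1027
F_a = (F_max−F_min)/2 = 528 N; F_m = (F_max+F_min)/2 = 1362 N
τ_a = K_W·8F_aD/(πd³) = 1.3203 × 51.251 = 67.666 MPa
τ_m = K_s·8F_mD/(πd³) = 1.1027 × 132.2 = 145.78 MPa
Goodman: 1/n_f = τ_a/S_se + τ_m/S_su = 67.666/503 + 145.78/1220 = 0.13452 + 0.11950 = 0.25402
n_f = 1/0.25402 = 3.937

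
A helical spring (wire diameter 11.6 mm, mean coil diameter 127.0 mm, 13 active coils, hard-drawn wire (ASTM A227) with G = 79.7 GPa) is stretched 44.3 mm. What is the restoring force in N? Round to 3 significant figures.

k = Gd⁴/(8D³N_a) = (79.7×10³)(11.6⁴)/(8·127.0³·13) = 6.774 N/mm
F = k·δ = 6.774 × 44.3 = 300.09 N

300 N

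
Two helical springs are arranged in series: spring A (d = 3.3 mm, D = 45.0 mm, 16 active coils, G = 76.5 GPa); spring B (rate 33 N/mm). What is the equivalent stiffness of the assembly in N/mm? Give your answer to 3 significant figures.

0.760 N/mm

k_A = Gd⁴/(8D³N_a) = (76.5×10³)(3.3⁴)/(8·45.0³·16) = 0.7778 N/mm
Series: 1/k_eq = 1/0.7778 + 1/33 = 1.316; k_eq = 0.75989 N/mm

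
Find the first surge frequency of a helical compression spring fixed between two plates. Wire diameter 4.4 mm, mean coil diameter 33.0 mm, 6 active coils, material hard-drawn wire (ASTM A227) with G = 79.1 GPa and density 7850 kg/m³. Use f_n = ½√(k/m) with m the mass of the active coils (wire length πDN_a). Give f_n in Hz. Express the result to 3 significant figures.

k = Gd⁴/(8D³N_a) = (79.1×10³)(4.4⁴)/(8·33.0³·6) = 17.187 N/mm = 17187 N/m
Wire length L = πDN_a = π·33.0·6 = 622.04 mm
m = ρ·(πd²/4)·L = 7850 × 15.205×10⁻⁶ m² × 0.62204 m = 0.074247 kg
f_n = ½√(k/m) = 0.5·√(17187/0.074247) = 0.5·√(2.3149e+05) = 240.56 Hz

241 Hz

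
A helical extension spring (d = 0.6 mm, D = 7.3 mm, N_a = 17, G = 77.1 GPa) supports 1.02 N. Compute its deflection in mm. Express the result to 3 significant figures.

5.40 mm

k = Gd⁴/(8D³N_a) = (77.1×10³)(0.6⁴)/(8·7.3³·17) = 0.18887 N/mm
δ = F/k = 1.02 / 0.18887 = 5.4007 mm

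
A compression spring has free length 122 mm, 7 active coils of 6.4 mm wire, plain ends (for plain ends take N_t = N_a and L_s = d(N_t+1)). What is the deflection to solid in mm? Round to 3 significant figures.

70.8 mm

N_t = 7; L_s = 6.4·8 = 51.2 mm
δ_solid = L₀ − L_s = 122 − 51.2 = 70.8 mm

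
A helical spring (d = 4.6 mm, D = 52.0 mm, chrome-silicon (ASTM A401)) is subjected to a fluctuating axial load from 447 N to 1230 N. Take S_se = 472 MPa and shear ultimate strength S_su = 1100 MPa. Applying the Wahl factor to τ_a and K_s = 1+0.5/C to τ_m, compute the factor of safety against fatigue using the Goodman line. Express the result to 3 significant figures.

0.425

C = D/d = 52.0/4.6 = 11.3043; K_W = (4C−1)/(4C−4)+0.615/C = 1.1272; K_s = 1+0.5/C = 1.0442
F_a = (F_max−F_min)/2 = 391.5 N; F_m = (F_max+F_min)/2 = 838.5 N
τ_a = K_W·8F_aD/(πd³) = 1.1272 × 532.6 = 600.34 MPa
τ_m = K_s·8F_mD/(πd³) = 1.0442 × 1140.7 = 1191.2 MPa
Goodman: 1/n_f = τ_a/S_se + τ_m/S_su = 600.34/472 + 1191.2/1100 = 1.27191 + 1.08287 = 2.3548
n_f = 1/2.3548 = 0.4247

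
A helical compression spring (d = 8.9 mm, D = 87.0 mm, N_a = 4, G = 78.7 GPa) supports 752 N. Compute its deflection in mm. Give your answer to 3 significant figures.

k = Gd⁴/(8D³N_a) = (78.7×10³)(8.9⁴)/(8·87.0³·4) = 23.433 N/mm
δ = F/k = 752 / 23.433 = 32.092 mm

32.1 mm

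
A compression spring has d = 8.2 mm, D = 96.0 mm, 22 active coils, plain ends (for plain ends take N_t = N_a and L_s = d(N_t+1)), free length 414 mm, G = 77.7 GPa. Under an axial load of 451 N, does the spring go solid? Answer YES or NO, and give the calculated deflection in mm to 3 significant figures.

k = Gd⁴/(8D³N_a) = (77.7×10³)(8.2⁴)/(8·96.0³·22) = 2.2561 N/mm
N_t = 22; L_s = 8.2·23 = 188.6 mm; δ_solid = L₀ − L_s = 414 − 188.6 = 225.4 mm
δ = F/k = 451/2.2561 = 199.91 mm
δ < δ_solid → spring does not go solid

NO, δ = 200 mm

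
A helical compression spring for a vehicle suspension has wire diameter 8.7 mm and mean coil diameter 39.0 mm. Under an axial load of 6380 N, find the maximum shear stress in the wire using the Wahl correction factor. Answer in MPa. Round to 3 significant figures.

Spring index C = D/d = 39.0/8.7 = 4.4828
K_W = (4C−1)/(4C−4) + 0.615/C = 16.931/13.931 + 0.1372 = 1.3525
τ₀ = 8FD/(πd³) = 8·6380·39.0/(π·8.7³) = 1.99056e+06/2068.7 = 962.21 MPa
τ_max = K·τ₀ = 1.3525 × 962.21 = 1301.4 MPa

1300 MPa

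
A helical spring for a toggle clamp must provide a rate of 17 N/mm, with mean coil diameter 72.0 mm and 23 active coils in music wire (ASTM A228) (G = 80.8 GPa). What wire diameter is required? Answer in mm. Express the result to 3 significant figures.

d = (8D³N_a·k / G)^(1/4) = (8·72.0³·23·17 / (80.8×10³))^0.25
  = (14450)^0.25 = 10.9639 mm

11.0 mm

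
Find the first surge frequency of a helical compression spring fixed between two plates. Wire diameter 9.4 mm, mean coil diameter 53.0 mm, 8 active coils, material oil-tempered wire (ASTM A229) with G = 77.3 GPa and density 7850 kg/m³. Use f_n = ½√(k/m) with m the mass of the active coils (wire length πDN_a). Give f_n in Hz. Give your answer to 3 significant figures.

k = Gd⁴/(8D³N_a) = (77.3×10³)(9.4⁴)/(8·53.0³·8) = 63.341 N/mm = 63341 N/m
Wire length L = πDN_a = π·53.0·8 = 1332 mm
m = ρ·(πd²/4)·L = 7850 × 69.398×10⁻⁶ m² × 1.332 m = 0.72566 kg
f_n = ½√(k/m) = 0.5·√(63341/0.72566) = 0.5·√(87288) = 147.72 Hz

148 Hz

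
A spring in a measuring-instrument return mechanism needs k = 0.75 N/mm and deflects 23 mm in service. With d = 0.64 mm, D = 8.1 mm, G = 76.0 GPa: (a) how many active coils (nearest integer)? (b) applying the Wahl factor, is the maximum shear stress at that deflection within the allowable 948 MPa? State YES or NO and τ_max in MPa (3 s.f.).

N_a = Gd⁴/(8D³k) = (76.0×10³)(0.64⁴)/(8·8.1³·0.75) = 3.999 → N_a = 4
Actual rate k = Gd⁴/(8D³·4) = 0.74977 N/mm
Working load F = kδ = 0.74977·23 = 17.245 N
C = 8.1/0.64 = 12.6562; K_W = (4C−1)/(4C−4)+0.615/C = 1.1129
τ_max = K_W·8FD/(πd³) = 1.1129·1356.9 = 1510.1 MPa
τ_max > 948 MPa → exceeds allowable

(a) 4 coils; (b) NO, τ_max = 1510 MPa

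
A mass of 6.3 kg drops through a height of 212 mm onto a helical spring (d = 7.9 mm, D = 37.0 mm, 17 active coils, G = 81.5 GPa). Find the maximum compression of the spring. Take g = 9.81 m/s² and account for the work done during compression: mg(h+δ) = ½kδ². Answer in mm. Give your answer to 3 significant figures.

k = Gd⁴/(8D³N_a) = (81.5×10³)(7.9⁴)/(8·37.0³·17) = 46.081 N/mm
W = mg = 6.3 × 9.81 = 61.803 N
½kδ² − Wδ − Wh = 0 → δ = (W + √(W² + 2kWh))/k
δ = (61.803 + √(3819.6 + 1.20753e+06))/46.081 = (61.803 + 1100.6)/46.081 = 25.225 mm

25.2 mm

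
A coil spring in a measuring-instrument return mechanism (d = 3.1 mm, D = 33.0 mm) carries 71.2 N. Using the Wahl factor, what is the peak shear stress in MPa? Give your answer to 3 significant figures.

228 MPa

Spring index C = D/d = 33.0/3.1 = 10.6452
K_W = (4C−1)/(4C−4) + 0.615/C = 41.581/38.581 + 0.0578 = 1.1355
τ₀ = 8FD/(πd³) = 8·71.2·33.0/(π·3.1³) = 18796.8/93.591 = 200.84 MPa
τ_max = K·τ₀ = 1.1355 × 200.84 = 228.06 MPa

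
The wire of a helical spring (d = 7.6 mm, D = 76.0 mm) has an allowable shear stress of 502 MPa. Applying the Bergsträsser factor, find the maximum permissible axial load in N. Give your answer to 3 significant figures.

1000 N

C = D/d = 76.0/7.6 = 10.0000
K_B = (4C+2)/(4C−3) = 42.000/37.000 = 1.1351
τ_max = K·8FD/(πd³) → F_max = τ_allow·πd³/(8DK)
F_max = 502·π·7.6³/(8·76.0·1.1351) = 6.923e+05/690.16 = 1003.1 N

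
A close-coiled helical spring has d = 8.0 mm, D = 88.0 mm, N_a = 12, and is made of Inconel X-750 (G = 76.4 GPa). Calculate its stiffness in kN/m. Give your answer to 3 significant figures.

4.78 kN/m

k = Gd⁴/(8D³N_a) = (76.4×10³ × 8.0⁴) / (8 × 88.0³ × 12)
  = 3.12934e+08 / 6.54213e+07 = 4.7834 N/mm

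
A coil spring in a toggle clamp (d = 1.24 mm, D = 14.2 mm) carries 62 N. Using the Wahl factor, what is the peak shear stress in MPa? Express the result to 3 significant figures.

1320 MPa

Spring index C = D/d = 14.2/1.24 = 11.4516
K_W = (4C−1)/(4C−4) + 0.615/C = 44.806/41.806 + 0.0537 = 1.1255
τ₀ = 8FD/(πd³) = 8·62·14.2/(π·1.24³) = 7043.2/5.9898 = 1175.9 MPa
τ_max = K·τ₀ = 1.1255 × 1175.9 = 1323.4 MPa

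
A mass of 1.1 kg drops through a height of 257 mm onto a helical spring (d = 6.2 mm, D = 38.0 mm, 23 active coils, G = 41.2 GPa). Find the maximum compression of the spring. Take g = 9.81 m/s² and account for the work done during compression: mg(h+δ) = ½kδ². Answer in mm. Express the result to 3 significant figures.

32.2 mm

k = Gd⁴/(8D³N_a) = (41.2×10³)(6.2⁴)/(8·38.0³·23) = 6.0297 N/mm
W = mg = 1.1 × 9.81 = 10.791 N
½kδ² − Wδ − Wh = 0 → δ = (W + √(W² + 2kWh))/k
δ = (10.791 + √(116.45 + 33444.2))/6.0297 = (10.791 + 183.2)/6.0297 = 32.172 mm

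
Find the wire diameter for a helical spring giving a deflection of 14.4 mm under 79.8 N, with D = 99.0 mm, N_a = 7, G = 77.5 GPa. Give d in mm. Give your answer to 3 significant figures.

7.90 mm

Required rate k = F/δ = 79.8/14.4 = 5.5417 N/mm
d = (8D³N_a·k / G)^(1/4) = (8·99.0³·7·5.5417 / (77.5×10³))^0.25
  = (3885.4)^0.25 = 7.8951 mm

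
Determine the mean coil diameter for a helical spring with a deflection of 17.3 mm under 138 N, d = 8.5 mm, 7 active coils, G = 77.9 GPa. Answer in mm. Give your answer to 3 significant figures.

96.9 mm

Required rate k = F/δ = 138/17.3 = 7.9769 N/mm
D = (Gd⁴/(8N_a·k))^(1/3) = (77.9×10³·8.5⁴/(8·7·7.9769))^(1/3)
  = (910316)^(1/3) = 96.9164 mm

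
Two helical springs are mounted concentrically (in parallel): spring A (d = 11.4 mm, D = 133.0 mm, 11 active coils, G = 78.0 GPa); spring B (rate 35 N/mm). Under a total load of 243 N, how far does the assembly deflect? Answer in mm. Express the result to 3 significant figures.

k_A = Gd⁴/(8D³N_a) = (78.0×10³)(11.4⁴)/(8·133.0³·11) = 6.3632 N/mm
Parallel: k_eq = 6.3632 + 35 = 41.363 N/mm
δ = F/k_eq = 243/41.363 = 5.8748 mm

5.87 mm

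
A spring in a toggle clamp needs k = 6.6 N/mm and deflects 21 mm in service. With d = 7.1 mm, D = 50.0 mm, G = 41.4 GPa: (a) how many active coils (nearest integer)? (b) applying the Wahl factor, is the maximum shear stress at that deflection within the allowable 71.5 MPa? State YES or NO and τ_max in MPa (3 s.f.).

(a) 16 coils; (b) YES, τ_max = 59.5 MPa

N_a = Gd⁴/(8D³k) = (41.4×10³)(7.1⁴)/(8·50.0³·6.6) = 15.94 → N_a = 16
Actual rate k = Gd⁴/(8D³·16) = 6.5753 N/mm
Working load F = kδ = 6.5753·21 = 138.08 N
C = 50.0/7.1 = 7.0423; K_W = (4C−1)/(4C−4)+0.615/C = 1.2115
τ_max = K_W·8FD/(πd³) = 1.2115·49.121 = 59.508 MPa
τ_max ≤ 71.5 MPa → acceptable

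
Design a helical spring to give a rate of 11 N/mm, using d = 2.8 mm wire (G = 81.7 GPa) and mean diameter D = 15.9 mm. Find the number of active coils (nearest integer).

N_a = Gd⁴/(8D³k) = (81.7×10³ × 2.8⁴)/(8 × 15.9³ × 11)
    = 5.02174e+06 / 353732 = 14.2 → 14 coils

14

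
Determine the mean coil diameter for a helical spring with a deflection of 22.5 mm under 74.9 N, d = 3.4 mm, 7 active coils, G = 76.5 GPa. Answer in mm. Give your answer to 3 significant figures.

Required rate k = F/δ = 74.9/22.5 = 3.3289 N/mm
D = (Gd⁴/(8N_a·k))^(1/3) = (76.5×10³·3.4⁴/(8·7·3.3289))^(1/3)
  = (54839)^(1/3) = 37.9924 mm

38.0 mm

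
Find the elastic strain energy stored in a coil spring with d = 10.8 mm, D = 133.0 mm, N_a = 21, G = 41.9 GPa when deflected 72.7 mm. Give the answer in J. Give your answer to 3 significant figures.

3.81 J

k = Gd⁴/(8D³N_a) = (41.9×10³)(10.8⁴)/(8·133.0³·21) = 1.4423 N/mm
U = ½kδ² = 0.5 × 1.4423 × 72.7² = 3811.4 N·mm = 3.8114 J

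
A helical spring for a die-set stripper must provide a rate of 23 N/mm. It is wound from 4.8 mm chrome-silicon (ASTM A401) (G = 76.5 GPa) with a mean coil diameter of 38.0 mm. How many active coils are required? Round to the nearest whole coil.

4

N_a = Gd⁴/(8D³k) = (76.5×10³ × 4.8⁴)/(8 × 38.0³ × 23)
    = 4.06094e+07 / 1.00964e+07 = 4.022 → 4 coils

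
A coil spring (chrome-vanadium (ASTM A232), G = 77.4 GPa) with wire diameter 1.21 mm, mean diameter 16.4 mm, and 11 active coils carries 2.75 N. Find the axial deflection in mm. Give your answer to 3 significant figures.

k = Gd⁴/(8D³N_a) = (77.4×10³)(1.21⁴)/(8·16.4³·11) = 0.42743 N/mm
δ = F/k = 2.75 / 0.42743 = 6.4338 mm

6.43 mm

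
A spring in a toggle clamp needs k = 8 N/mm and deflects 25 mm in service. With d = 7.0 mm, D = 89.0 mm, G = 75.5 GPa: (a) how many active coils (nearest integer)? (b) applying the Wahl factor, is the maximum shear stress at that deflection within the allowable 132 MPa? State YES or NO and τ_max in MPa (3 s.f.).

N_a = Gd⁴/(8D³k) = (75.5×10³)(7.0⁴)/(8·89.0³·8) = 4.018 → N_a = 4
Actual rate k = Gd⁴/(8D³·4) = 8.0356 N/mm
Working load F = kδ = 8.0356·25 = 200.89 N
C = 89.0/7.0 = 12.7143; K_W = (4C−1)/(4C−4)+0.615/C = 1.1124
τ_max = K_W·8FD/(πd³) = 1.1124·132.74 = 147.66 MPa
τ_max > 132 MPa → exceeds allowable

(a) 4 coils; (b) NO, τ_max = 148 MPa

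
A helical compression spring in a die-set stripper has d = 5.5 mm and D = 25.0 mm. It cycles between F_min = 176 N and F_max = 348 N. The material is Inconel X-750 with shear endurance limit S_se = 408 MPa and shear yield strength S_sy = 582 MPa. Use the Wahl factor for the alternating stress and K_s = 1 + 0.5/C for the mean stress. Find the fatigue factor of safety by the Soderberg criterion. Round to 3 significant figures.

3.34

C = D/d = 25.0/5.5 = 4.5455; K_W = (4C−1)/(4C−4)+0.615/C = 1.3468; K_s = 1+0.5/C = 1.1100
F_a = (F_max−F_min)/2 = 86 N; F_m = (F_max+F_min)/2 = 262 N
τ_a = K_W·8F_aD/(πd³) = 1.3468 × 32.907 = 44.321 MPa
τ_m = K_s·8F_mD/(πd³) = 1.1100 × 100.25 = 111.28 MPa
Soderberg: 1/n_f = τ_a/S_se + τ_m/S_sy = 44.321/408 + 111.28/582 = 0.10863 + 0.19120 = 0.29983
n_f = 1/0.29983 = 3.335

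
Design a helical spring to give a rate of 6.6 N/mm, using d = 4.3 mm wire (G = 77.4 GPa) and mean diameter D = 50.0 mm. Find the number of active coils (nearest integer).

N_a = Gd⁴/(8D³k) = (77.4×10³ × 4.3⁴)/(8 × 50.0³ × 6.6)
    = 2.64615e+07 / 6.6e+06 = 4.009 → 4 coils

4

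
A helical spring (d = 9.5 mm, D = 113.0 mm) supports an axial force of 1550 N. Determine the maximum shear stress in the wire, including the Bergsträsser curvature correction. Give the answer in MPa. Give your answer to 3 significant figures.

Spring index C = D/d = 113.0/9.5 = 11.8947
K_B = (4C+2)/(4C−3) = 49.579/44.579 = 1.1122
τ₀ = 8FD/(πd³) = 8·1550·113.0/(π·9.5³) = 1.4012e+06/2693.5 = 520.21 MPa
τ_max = K·τ₀ = 1.1122 × 520.21 = 578.56 MPa

579 MPa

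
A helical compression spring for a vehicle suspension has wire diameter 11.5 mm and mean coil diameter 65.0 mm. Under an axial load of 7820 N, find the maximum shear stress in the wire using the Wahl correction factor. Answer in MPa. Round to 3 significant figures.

Spring index C = D/d = 65.0/11.5 = 5.6522
K_W = (4C−1)/(4C−4) + 0.615/C = 21.609/18.609 + 0.1088 = 1.2700
τ₀ = 8FD/(πd³) = 8·7820·65.0/(π·11.5³) = 4.0664e+06/4778 = 851.07 MPa
τ_max = K·τ₀ = 1.2700 × 851.07 = 1080.9 MPa

1080 MPa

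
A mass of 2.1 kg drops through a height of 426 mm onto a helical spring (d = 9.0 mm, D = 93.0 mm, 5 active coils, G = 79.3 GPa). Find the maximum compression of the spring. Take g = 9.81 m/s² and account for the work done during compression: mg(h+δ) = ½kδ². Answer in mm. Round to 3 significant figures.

k = Gd⁴/(8D³N_a) = (79.3×10³)(9.0⁴)/(8·93.0³·5) = 16.171 N/mm
W = mg = 2.1 × 9.81 = 20.601 N
½kδ² − Wδ − Wh = 0 → δ = (W + √(W² + 2kWh))/k
δ = (20.601 + √(424.4 + 283833))/16.171 = (20.601 + 533.16)/16.171 = 34.244 mm

34.2 mm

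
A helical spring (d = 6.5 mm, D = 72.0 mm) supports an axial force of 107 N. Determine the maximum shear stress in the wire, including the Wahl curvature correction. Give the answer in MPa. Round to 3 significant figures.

80.7 MPa

Spring index C = D/d = 72.0/6.5 = 11.0769
K_W = (4C−1)/(4C−4) + 0.615/C = 43.308/40.308 + 0.0555 = 1.1299
τ₀ = 8FD/(πd³) = 8·107·72.0/(π·6.5³) = 61632/862.76 = 71.436 MPa
τ_max = K·τ₀ = 1.1299 × 71.436 = 80.719 MPa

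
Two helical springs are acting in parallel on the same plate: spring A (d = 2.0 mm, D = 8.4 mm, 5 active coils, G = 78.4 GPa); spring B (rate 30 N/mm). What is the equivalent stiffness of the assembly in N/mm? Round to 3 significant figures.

82.9 N/mm

k_A = Gd⁴/(8D³N_a) = (78.4×10³)(2.0⁴)/(8·8.4³·5) = 52.91 N/mm
Parallel: k_eq = 52.91 + 30 = 82.91 N/mm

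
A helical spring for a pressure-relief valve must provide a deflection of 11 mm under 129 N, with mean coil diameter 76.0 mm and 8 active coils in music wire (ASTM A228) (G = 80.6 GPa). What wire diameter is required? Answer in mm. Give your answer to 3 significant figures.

Required rate k = F/δ = 129/11 = 11.727 N/mm
d = (8D³N_a·k / G)^(1/4) = (8·76.0³·8·11.727 / (80.6×10³))^0.25
  = (4087.7)^0.25 = 7.9960 mm

8.00 mm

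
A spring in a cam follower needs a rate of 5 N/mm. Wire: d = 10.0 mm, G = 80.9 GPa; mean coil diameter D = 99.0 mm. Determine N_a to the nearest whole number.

N_a = Gd⁴/(8D³k) = (80.9×10³ × 10.0⁴)/(8 × 99.0³ × 5)
    = 8.09e+08 / 3.8812e+07 = 20.84 → 21 coils

21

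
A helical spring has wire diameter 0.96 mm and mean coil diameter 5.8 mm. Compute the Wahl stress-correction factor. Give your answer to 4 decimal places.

1.2506

C = D/d = 5.8/0.96 = 6.0417
K_W = (4C−1)/(4C−4) + 0.615/C = 23.167/20.167 + 0.1018 = 1.2506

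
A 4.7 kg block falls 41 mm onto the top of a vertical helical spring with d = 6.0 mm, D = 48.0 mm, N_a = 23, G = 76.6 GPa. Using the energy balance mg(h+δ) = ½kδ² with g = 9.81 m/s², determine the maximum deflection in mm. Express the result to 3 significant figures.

38.8 mm

k = Gd⁴/(8D³N_a) = (76.6×10³)(6.0⁴)/(8·48.0³·23) = 4.8786 N/mm
W = mg = 4.7 × 9.81 = 46.107 N
½kδ² − Wδ − Wh = 0 → δ = (W + √(W² + 2kWh))/k
δ = (46.107 + √(2125.9 + 18444.8))/4.8786 = (46.107 + 143.42)/4.8786 = 38.85 mm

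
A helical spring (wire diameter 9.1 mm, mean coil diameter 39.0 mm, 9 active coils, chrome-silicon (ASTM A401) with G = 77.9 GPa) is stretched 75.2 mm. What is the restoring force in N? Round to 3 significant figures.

k = Gd⁴/(8D³N_a) = (77.9×10³)(9.1⁴)/(8·39.0³·9) = 125.08 N/mm
F = k·δ = 125.08 × 75.2 = 9405.8 N

9410 N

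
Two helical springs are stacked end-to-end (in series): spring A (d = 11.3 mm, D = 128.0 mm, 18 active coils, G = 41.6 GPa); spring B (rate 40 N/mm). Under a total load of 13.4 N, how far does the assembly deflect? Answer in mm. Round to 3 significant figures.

6.30 mm

k_A = Gd⁴/(8D³N_a) = (41.6×10³)(11.3⁴)/(8·128.0³·18) = 2.246 N/mm
Series: 1/k_eq = 1/2.246 + 1/40 = 0.47023; k_eq = 2.1266 N/mm
δ = F/k_eq = 13.4/2.1266 = 6.3011 mm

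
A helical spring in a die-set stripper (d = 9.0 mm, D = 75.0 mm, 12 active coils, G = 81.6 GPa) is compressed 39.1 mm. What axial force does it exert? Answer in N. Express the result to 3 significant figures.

k = Gd⁴/(8D³N_a) = (81.6×10³)(9.0⁴)/(8·75.0³·12) = 13.219 N/mm
F = k·δ = 13.219 × 39.1 = 516.87 N

517 N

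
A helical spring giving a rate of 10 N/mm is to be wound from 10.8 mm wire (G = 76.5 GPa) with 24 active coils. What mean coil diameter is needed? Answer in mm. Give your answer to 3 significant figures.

D = (Gd⁴/(8N_a·k))^(1/3) = (76.5×10³·10.8⁴/(8·24·10))^(1/3)
  = (542070)^(1/3) = 81.5364 mm

81.5 mm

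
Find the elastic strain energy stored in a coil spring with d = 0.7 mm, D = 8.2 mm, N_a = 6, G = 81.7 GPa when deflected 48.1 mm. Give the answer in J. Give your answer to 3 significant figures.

k = Gd⁴/(8D³N_a) = (81.7×10³)(0.7⁴)/(8·8.2³·6) = 0.74119 N/mm
U = ½kδ² = 0.5 × 0.74119 × 48.1² = 857.42 N·mm = 0.85742 J

0.857 J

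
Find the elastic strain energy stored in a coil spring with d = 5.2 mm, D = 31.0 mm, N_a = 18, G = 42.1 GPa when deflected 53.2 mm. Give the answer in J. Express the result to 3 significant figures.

10.2 J

k = Gd⁴/(8D³N_a) = (42.1×10³)(5.2⁴)/(8·31.0³·18) = 7.1754 N/mm
U = ½kδ² = 0.5 × 7.1754 × 53.2² = 10154 N·mm = 10.154 J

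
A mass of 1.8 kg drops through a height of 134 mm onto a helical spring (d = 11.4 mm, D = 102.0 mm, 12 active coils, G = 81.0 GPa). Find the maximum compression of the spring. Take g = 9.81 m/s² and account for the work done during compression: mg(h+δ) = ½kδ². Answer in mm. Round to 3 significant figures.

20.1 mm

k = Gd⁴/(8D³N_a) = (81.0×10³)(11.4⁴)/(8·102.0³·12) = 13.429 N/mm
W = mg = 1.8 × 9.81 = 17.658 N
½kδ² − Wδ − Wh = 0 → δ = (W + √(W² + 2kWh))/k
δ = (17.658 + √(311.8 + 63549))/13.429 = (17.658 + 252.71)/13.429 = 20.133 mm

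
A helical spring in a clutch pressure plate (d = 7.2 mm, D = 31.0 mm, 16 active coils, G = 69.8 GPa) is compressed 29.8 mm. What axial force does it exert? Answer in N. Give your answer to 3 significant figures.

k = Gd⁴/(8D³N_a) = (69.8×10³)(7.2⁴)/(8·31.0³·16) = 49.192 N/mm
F = k·δ = 49.192 × 29.8 = 1465.9 N

1470 N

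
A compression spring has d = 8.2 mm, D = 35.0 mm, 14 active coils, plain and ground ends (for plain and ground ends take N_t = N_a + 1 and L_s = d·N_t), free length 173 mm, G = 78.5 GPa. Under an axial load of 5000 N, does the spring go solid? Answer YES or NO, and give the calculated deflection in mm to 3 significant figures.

YES, δ = 67.6 mm

k = Gd⁴/(8D³N_a) = (78.5×10³)(8.2⁴)/(8·35.0³·14) = 73.91 N/mm
N_t = 15; L_s = 8.2·15 = 123 mm; δ_solid = L₀ − L_s = 173 − 123 = 50 mm
δ = F/k = 5000/73.91 = 67.65 mm
δ ≥ δ_solid → spring goes solid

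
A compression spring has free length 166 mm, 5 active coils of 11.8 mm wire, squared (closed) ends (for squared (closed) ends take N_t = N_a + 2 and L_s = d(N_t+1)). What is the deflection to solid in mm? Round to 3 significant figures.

71.6 mm

N_t = 7; L_s = 11.8·8 = 94.4 mm
δ_solid = L₀ − L_s = 166 − 94.4 = 71.6 mm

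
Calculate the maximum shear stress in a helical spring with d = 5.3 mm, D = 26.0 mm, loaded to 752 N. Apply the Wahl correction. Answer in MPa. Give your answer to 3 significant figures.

Spring index C = D/d = 26.0/5.3 = 4.9057
K_W = (4C−1)/(4C−4) + 0.615/C = 18.623/15.623 + 0.1254 = 1.3174
τ₀ = 8FD/(πd³) = 8·752·26.0/(π·5.3³) = 156416/467.71 = 334.43 MPa
τ_max = K·τ₀ = 1.3174 × 334.43 = 440.57 MPa

441 MPa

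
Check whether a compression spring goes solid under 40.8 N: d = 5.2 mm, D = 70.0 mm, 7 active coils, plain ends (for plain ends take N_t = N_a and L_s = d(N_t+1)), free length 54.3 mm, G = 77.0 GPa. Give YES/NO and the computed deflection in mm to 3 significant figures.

YES, δ = 13.9 mm

k = Gd⁴/(8D³N_a) = (77.0×10³)(5.2⁴)/(8·70.0³·7) = 2.931 N/mm
N_t = 7; L_s = 5.2·8 = 41.6 mm; δ_solid = L₀ − L_s = 54.3 − 41.6 = 12.7 mm
δ = F/k = 40.8/2.931 = 13.92 mm
δ ≥ δ_solid → spring goes solid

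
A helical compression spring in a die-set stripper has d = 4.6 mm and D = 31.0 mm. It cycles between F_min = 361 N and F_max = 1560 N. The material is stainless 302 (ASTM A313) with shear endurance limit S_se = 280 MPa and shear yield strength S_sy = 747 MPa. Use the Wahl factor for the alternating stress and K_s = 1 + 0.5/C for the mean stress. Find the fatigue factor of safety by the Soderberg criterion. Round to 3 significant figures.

0.308

C = D/d = 31.0/4.6 = 6.7391; K_W = (4C−1)/(4C−4)+0.615/C = 1.2219; K_s = 1+0.5/C = 1.0742
F_a = (F_max−F_min)/2 = 599.5 N; F_m = (F_max+F_min)/2 = 960.5 N
τ_a = K_W·8F_aD/(πd³) = 1.2219 × 486.2 = 594.11 MPa
τ_m = K_s·8F_mD/(πd³) = 1.0742 × 778.98 = 836.77 MPa
Soderberg: 1/n_f = τ_a/S_se + τ_m/S_sy = 594.11/280 + 836.77/747 = 2.12182 + 1.12018 = 3.242
n_f = 1/3.242 = 0.3085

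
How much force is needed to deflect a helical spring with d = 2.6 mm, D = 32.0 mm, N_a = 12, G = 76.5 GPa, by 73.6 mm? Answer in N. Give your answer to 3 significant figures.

k = Gd⁴/(8D³N_a) = (76.5×10³)(2.6⁴)/(8·32.0³·12) = 1.1113 N/mm
F = k·δ = 1.1113 × 73.6 = 81.792 N

81.8 N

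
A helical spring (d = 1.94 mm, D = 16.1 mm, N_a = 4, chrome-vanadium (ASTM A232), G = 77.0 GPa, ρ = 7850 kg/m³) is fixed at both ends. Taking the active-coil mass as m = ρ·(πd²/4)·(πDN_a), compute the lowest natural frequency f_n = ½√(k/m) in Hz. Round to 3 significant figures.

659 Hz

k = Gd⁴/(8D³N_a) = (77.0×10³)(1.94⁴)/(8·16.1³·4) = 8.1671 N/mm = 8167.1 N/m
Wire length L = πDN_a = π·16.1·4 = 202.32 mm
m = ρ·(πd²/4)·L = 7850 × 2.9559×10⁻⁶ m² × 0.20232 m = 0.0046946 kg
f_n = ½√(k/m) = 0.5·√(8167.1/0.0046946) = 0.5·√(1.7397e+06) = 659.49 Hz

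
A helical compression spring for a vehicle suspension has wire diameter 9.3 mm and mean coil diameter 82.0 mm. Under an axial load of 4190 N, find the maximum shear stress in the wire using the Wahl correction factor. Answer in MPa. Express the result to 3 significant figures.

1270 MPa

Spring index C = D/d = 82.0/9.3 = 8.8172
K_W = (4C−1)/(4C−4) + 0.615/C = 34.269/31.269 + 0.0698 = 1.1657
τ₀ = 8FD/(πd³) = 8·4190·82.0/(π·9.3³) = 2.74864e+06/2527 = 1087.7 MPa
τ_max = K·τ₀ = 1.1657 × 1087.7 = 1268 MPa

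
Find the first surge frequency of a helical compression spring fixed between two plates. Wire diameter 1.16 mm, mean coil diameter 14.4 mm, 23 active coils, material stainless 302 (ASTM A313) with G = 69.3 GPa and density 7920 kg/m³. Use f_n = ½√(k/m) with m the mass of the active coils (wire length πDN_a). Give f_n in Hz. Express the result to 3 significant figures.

81.0 Hz

k = Gd⁴/(8D³N_a) = (69.3×10³)(1.16⁴)/(8·14.4³·23) = 0.22838 N/mm = 228.38 N/m
Wire length L = πDN_a = π·14.4·23 = 1040.5 mm
m = ρ·(πd²/4)·L = 7920 × 1.0568×10⁻⁶ m² × 1.0405 m = 0.0087091 kg
f_n = ½√(k/m) = 0.5·√(228.38/0.0087091) = 0.5·√(26223) = 80.968 Hz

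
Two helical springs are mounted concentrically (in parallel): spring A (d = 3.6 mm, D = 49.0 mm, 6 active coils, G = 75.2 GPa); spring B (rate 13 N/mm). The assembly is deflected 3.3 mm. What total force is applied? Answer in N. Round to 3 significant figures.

k_A = Gd⁴/(8D³N_a) = (75.2×10³)(3.6⁴)/(8·49.0³·6) = 2.2367 N/mm
Parallel: k_eq = 2.2367 + 13 = 15.237 N/mm
F = k_eq·δ = 15.237·3.3 = 50.281 N

50.3 N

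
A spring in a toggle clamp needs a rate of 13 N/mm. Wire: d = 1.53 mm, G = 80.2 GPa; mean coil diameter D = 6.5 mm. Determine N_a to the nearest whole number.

N_a = Gd⁴/(8D³k) = (80.2×10³ × 1.53⁴)/(8 × 6.5³ × 13)
    = 439481 / 28561 = 15.39 → 15 coils

15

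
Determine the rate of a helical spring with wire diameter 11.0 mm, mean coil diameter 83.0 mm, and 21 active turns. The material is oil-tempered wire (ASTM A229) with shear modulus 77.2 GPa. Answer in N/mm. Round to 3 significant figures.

k = Gd⁴/(8D³N_a) = (77.2×10³ × 11.0⁴) / (8 × 83.0³ × 21)
  = 1.13029e+09 / 9.60602e+07 = 11.766 N/mm

11.8 N/mm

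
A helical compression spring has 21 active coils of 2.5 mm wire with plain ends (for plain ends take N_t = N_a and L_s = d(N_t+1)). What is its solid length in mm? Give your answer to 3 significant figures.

55.0 mm

plain ends: N_t = N_a = 21
L_s = d·(N_t+1) = 2.5 × 22 = 55 mm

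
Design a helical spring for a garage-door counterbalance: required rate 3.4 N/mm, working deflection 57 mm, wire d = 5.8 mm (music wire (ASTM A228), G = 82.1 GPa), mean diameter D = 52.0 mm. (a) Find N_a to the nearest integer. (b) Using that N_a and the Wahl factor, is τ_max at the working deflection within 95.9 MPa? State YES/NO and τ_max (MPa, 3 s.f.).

(a) 24 coils; (b) NO, τ_max = 155 MPa

N_a = Gd⁴/(8D³k) = (82.1×10³)(5.8⁴)/(8·52.0³·3.4) = 24.29 → N_a = 24
Actual rate k = Gd⁴/(8D³·24) = 3.4415 N/mm
Working load F = kδ = 3.4415·57 = 196.16 N
C = 52.0/5.8 = 8.9655; K_W = (4C−1)/(4C−4)+0.615/C = 1.1628
τ_max = K_W·8FD/(πd³) = 1.1628·133.13 = 154.8 MPa
τ_max > 95.9 MPa → exceeds allowable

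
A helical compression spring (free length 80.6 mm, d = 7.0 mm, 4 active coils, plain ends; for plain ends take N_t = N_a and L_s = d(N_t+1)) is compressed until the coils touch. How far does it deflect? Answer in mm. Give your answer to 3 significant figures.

45.6 mm

N_t = 4; L_s = 7.0·5 = 35 mm
δ_solid = L₀ − L_s = 80.6 − 35 = 45.6 mm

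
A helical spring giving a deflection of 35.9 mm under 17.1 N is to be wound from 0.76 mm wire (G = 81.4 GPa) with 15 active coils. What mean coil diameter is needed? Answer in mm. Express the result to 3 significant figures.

7.80 mm

Required rate k = F/δ = 17.1/35.9 = 0.47632 N/mm
D = (Gd⁴/(8N_a·k))^(1/3) = (81.4×10³·0.76⁴/(8·15·0.47632))^(1/3)
  = (475.112)^(1/3) = 7.8031 mm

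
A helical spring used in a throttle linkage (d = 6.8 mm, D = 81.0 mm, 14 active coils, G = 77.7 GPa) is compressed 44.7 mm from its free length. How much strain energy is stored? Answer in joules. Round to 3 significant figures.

2.79 J

k = Gd⁴/(8D³N_a) = (77.7×10³)(6.8⁴)/(8·81.0³·14) = 2.7912 N/mm
U = ½kδ² = 0.5 × 2.7912 × 44.7² = 2788.5 N·mm = 2.7885 J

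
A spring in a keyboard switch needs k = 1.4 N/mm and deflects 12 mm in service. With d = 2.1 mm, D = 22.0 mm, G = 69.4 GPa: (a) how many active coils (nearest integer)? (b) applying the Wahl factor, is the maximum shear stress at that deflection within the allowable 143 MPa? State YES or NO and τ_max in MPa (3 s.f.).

(a) 11 coils; (b) YES, τ_max = 119 MPa

N_a = Gd⁴/(8D³k) = (69.4×10³)(2.1⁴)/(8·22.0³·1.4) = 11.32 → N_a = 11
Actual rate k = Gd⁴/(8D³·11) = 1.4404 N/mm
Working load F = kδ = 1.4404·12 = 17.285 N
C = 22.0/2.1 = 10.4762; K_W = (4C−1)/(4C−4)+0.615/C = 1.1379
τ_max = K_W·8FD/(πd³) = 1.1379·104.56 = 118.98 MPa
τ_max ≤ 143 MPa → acceptable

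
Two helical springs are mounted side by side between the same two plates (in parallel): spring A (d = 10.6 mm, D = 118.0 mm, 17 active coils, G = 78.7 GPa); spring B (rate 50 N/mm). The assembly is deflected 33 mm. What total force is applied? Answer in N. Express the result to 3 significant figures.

k_A = Gd⁴/(8D³N_a) = (78.7×10³)(10.6⁴)/(8·118.0³·17) = 4.4464 N/mm
Parallel: k_eq = 4.4464 + 50 = 54.446 N/mm
F = k_eq·δ = 54.446·33 = 1796.7 N

1800 N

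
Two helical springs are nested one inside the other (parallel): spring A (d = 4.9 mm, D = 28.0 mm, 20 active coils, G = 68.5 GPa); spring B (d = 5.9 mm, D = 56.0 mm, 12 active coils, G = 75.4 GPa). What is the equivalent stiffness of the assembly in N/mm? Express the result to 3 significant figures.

k_A = Gd⁴/(8D³N_a) = (68.5×10³)(4.9⁴)/(8·28.0³·20) = 11.243 N/mm
k_B = Gd⁴/(8D³N_a) = (75.4×10³)(5.9⁴)/(8·56.0³·12) = 5.4193 N/mm
Parallel: k_eq = 11.243 + 5.4193 = 16.662 N/mm

16.7 N/mm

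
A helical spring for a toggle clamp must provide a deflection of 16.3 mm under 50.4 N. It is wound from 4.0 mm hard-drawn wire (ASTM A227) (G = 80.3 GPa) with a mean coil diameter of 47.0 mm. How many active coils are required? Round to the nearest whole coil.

Required rate k = F/δ = 50.4/16.3 = 3.092 N/mm
N_a = Gd⁴/(8D³k) = (80.3×10³ × 4.0⁴)/(8 × 47.0³ × 3.092)
    = 2.05568e+07 / 2.56819e+06 = 8.004 → 8 coils

8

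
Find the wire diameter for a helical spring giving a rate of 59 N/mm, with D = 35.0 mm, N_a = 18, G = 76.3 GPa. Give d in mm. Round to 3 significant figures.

8.31 mm

d = (8D³N_a·k / G)^(1/4) = (8·35.0³·18·59 / (76.3×10³))^0.25
  = (4774.1)^0.25 = 8.3123 mm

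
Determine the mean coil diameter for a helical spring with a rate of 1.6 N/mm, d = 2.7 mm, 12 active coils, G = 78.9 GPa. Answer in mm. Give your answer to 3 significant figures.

D = (Gd⁴/(8N_a·k))^(1/3) = (78.9×10³·2.7⁴/(8·12·1.6))^(1/3)
  = (27298.6)^(1/3) = 30.1102 mm

30.1 mm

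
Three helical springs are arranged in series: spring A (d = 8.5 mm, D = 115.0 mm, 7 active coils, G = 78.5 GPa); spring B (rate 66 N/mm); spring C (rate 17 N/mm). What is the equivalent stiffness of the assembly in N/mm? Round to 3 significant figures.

k_A = Gd⁴/(8D³N_a) = (78.5×10³)(8.5⁴)/(8·115.0³·7) = 4.8113 N/mm
Series: 1/k_eq = 1/4.8113 + 1/66 + 1/17 = 0.28182; k_eq = 3.5484 N/mm

3.55 N/mm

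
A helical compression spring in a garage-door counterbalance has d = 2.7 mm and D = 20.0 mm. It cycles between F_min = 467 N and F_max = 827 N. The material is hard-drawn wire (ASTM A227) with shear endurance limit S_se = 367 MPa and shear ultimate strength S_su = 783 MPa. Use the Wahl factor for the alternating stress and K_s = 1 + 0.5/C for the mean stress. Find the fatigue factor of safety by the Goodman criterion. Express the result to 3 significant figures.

C = D/d = 20.0/2.7 = 7.4074; K_W = (4C−1)/(4C−4)+0.615/C = 1.2001; K_s = 1+0.5/C = 1.0675
F_a = (F_max−F_min)/2 = 180 N; F_m = (F_max+F_min)/2 = 647 N
τ_a = K_W·8F_aD/(πd³) = 1.2001 × 465.75 = 558.93 MPa
τ_m = K_s·8F_mD/(πd³) = 1.0675 × 1674.1 = 1787.1 MPa
Goodman: 1/n_f = τ_a/S_se + τ_m/S_su = 558.93/367 + 1787.1/783 = 1.52298 + 2.28239 = 3.8054
n_f = 1/3.8054 = 0.2628

0.263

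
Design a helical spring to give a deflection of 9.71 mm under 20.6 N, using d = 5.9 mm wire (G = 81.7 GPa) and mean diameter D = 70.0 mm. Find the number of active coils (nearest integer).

Required rate k = F/δ = 20.6/9.71 = 2.1215 N/mm
N_a = Gd⁴/(8D³k) = (81.7×10³ × 5.9⁴)/(8 × 70.0³ × 2.1215)
    = 9.89988e+07 / 5.82146e+06 = 17.01 → 17 coils

17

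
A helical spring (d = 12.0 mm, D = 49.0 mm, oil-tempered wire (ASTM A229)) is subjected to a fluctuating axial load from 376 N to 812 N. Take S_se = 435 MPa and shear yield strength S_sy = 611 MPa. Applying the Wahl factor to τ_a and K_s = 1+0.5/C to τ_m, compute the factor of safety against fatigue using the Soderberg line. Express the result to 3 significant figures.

7.74

C = D/d = 49.0/12.0 = 4.0833; K_W = (4C−1)/(4C−4)+0.615/C = 1.3939; K_s = 1+0.5/C = 1.1224
F_a = (F_max−F_min)/2 = 218 N; F_m = (F_max+F_min)/2 = 594 N
τ_a = K_W·8F_aD/(πd³) = 1.3939 × 15.742 = 21.942 MPa
τ_m = K_s·8F_mD/(πd³) = 1.1224 × 42.892 = 48.144 MPa
Soderberg: 1/n_f = τ_a/S_se + τ_m/S_sy = 21.942/435 + 48.144/611 = 0.05044 + 0.07880 = 0.12924
n_f = 1/0.12924 = 7.738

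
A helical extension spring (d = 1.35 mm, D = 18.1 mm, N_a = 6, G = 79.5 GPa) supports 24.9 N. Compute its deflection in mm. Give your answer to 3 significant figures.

k = Gd⁴/(8D³N_a) = (79.5×10³)(1.35⁴)/(8·18.1³·6) = 0.92774 N/mm
δ = F/k = 24.9 / 0.92774 = 26.839 mm

26.8 mm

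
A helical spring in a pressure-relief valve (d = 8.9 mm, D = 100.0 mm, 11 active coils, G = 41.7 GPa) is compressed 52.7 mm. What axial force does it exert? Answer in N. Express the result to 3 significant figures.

k = Gd⁴/(8D³N_a) = (41.7×10³)(8.9⁴)/(8·100.0³·11) = 2.9731 N/mm
F = k·δ = 2.9731 × 52.7 = 156.68 N

157 N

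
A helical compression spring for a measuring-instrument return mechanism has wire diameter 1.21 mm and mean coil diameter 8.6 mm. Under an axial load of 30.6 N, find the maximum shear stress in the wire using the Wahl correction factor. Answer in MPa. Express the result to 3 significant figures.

457 MPa

Spring index C = D/d = 8.6/1.21 = 7.1074
K_W = (4C−1)/(4C−4) + 0.615/C = 27.430/24.430 + 0.0865 = 1.2093
τ₀ = 8FD/(πd³) = 8·30.6·8.6/(π·1.21³) = 2105.28/5.5655 = 378.27 MPa
τ_max = K·τ₀ = 1.2093 × 378.27 = 457.46 MPa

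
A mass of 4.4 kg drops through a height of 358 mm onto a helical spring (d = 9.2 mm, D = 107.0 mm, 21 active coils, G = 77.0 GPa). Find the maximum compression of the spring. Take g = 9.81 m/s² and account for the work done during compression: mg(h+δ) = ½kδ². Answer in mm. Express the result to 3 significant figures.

k = Gd⁴/(8D³N_a) = (77.0×10³)(9.2⁴)/(8·107.0³·21) = 2.6803 N/mm
W = mg = 4.4 × 9.81 = 43.164 N
½kδ² − Wδ − Wh = 0 → δ = (W + √(W² + 2kWh))/k
δ = (43.164 + √(1863.1 + 82835.4))/2.6803 = (43.164 + 291.03)/2.6803 = 124.69 mm

125 mm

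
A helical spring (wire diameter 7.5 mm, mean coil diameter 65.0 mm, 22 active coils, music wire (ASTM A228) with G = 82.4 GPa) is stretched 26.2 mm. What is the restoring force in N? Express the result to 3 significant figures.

k = Gd⁴/(8D³N_a) = (82.4×10³)(7.5⁴)/(8·65.0³·22) = 5.3941 N/mm
F = k·δ = 5.3941 × 26.2 = 141.33 N

141 N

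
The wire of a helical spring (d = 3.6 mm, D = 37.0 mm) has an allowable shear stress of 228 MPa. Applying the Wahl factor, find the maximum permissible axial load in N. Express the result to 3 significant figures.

C = D/d = 37.0/3.6 = 10.2778
K_W = (4C−1)/(4C−4) + 0.615/C = 40.111/37.111 + 0.0598 = 1.1407
τ_max = K·8FD/(πd³) → F_max = τ_allow·πd³/(8DK)
F_max = 228·π·3.6³/(8·37.0·1.1407) = 33419/337.64 = 98.978 N

99.0 N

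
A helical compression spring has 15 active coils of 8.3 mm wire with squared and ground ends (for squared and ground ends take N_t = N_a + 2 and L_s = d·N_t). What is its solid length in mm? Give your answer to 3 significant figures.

141 mm

squared and ground ends: N_t = N_a + 2 = 15 + 2 = 17
L_s = d·N_t = 8.3 × 17 = 141.1 mm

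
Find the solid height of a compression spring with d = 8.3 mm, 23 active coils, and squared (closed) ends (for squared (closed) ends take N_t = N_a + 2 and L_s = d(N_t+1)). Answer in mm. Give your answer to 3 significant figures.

squared (closed) ends: N_t = N_a + 2 = 23 + 2 = 25
L_s = d·(N_t+1) = 8.3 × 26 = 215.8 mm

216 mm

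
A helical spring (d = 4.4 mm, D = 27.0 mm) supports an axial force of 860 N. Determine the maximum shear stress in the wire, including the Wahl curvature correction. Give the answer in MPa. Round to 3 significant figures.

865 MPa

Spring index C = D/d = 27.0/4.4 = 6.1364
K_W = (4C−1)/(4C−4) + 0.615/C = 23.545/20.545 + 0.1002 = 1.2462
τ₀ = 8FD/(πd³) = 8·860·27.0/(π·4.4³) = 185760/267.61 = 694.14 MPa
τ_max = K·τ₀ = 1.2462 × 694.14 = 865.06 MPa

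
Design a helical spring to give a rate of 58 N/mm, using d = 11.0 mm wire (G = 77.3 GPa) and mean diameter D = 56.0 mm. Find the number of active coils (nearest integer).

14

N_a = Gd⁴/(8D³k) = (77.3×10³ × 11.0⁴)/(8 × 56.0³ × 58)
    = 1.13175e+09 / 8.14858e+07 = 13.89 → 14 coils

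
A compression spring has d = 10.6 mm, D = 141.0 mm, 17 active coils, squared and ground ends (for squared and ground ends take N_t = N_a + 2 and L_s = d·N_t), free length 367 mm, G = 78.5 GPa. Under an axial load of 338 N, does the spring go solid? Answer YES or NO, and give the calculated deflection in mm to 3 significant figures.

k = Gd⁴/(8D³N_a) = (78.5×10³)(10.6⁴)/(8·141.0³·17) = 2.5995 N/mm
N_t = 19; L_s = 10.6·19 = 201.4 mm; δ_solid = L₀ − L_s = 367 − 201.4 = 165.6 mm
δ = F/k = 338/2.5995 = 130.02 mm
δ < δ_solid → spring does not go solid

NO, δ = 130 mm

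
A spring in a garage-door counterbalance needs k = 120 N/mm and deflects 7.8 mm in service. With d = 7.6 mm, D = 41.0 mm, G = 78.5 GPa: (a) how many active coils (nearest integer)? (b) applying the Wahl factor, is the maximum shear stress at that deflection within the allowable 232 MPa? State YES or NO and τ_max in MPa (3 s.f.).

N_a = Gd⁴/(8D³k) = (78.5×10³)(7.6⁴)/(8·41.0³·120) = 3.958 → N_a = 4
Actual rate k = Gd⁴/(8D³·4) = 118.75 N/mm
Working load F = kδ = 118.75·7.8 = 926.23 N
C = 41.0/7.6 = 5.3947; K_W = (4C−1)/(4C−4)+0.615/C = 1.2847
τ_max = K_W·8FD/(πd³) = 1.2847·220.29 = 283 MPa
τ_max > 232 MPa → exceeds allowable

(a) 4 coils; (b) NO, τ_max = 283 MPa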